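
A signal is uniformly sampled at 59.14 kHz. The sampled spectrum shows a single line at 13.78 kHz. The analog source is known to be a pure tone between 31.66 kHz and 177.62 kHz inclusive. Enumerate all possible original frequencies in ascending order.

45.36 kHz, 72.92 kHz, 104.5 kHz, 132.06 kHz, 163.64 kHz

Frequencies that alias to 13.78 kHz are k·fs ± 13.78 kHz for integer k ≥ 0.
k=0: 13.78 kHz.
k=1: 45.36 kHz, 72.92 kHz.
k=2: 104.5 kHz, 132.06 kHz.
k=3: 163.64 kHz, 191.2 kHz.
k=4: 222.78 kHz, 250.34 kHz.
Within [31.66 kHz, 177.62 kHz]: 45.36 kHz, 72.92 kHz, 104.5 kHz, 132.06 kHz, 163.64 kHz.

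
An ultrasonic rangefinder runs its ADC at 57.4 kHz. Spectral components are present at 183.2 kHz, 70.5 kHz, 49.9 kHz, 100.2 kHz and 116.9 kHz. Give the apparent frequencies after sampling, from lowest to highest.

2.1 kHz, 7.5 kHz, 11 kHz, 13.1 kHz, 14.6 kHz

fs/2 = 28.7 kHz.
183.2 kHz mod fs = 11 kHz.
11 kHz ≤ fs/2 = 28.7 kHz, appears at 11 kHz.
70.5 kHz mod fs = 13.1 kHz.
13.1 kHz ≤ fs/2 = 28.7 kHz, appears at 13.1 kHz.
49.9 kHz > fs/2 = 28.7 kHz, folds to fs − 49.9 kHz = 7.5 kHz.
100.2 kHz mod fs = 42.8 kHz.
42.8 kHz > fs/2 = 28.7 kHz, folds to fs − 42.8 kHz = 14.6 kHz.
116.9 kHz mod fs = 2.1 kHz.
2.1 kHz ≤ fs/2 = 28.7 kHz, appears at 2.1 kHz.
Distinct values: {2.1 kHz, 7.5 kHz, 11 kHz, 13.1 kHz, 14.6 kHz}.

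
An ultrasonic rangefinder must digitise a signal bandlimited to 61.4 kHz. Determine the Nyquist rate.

122.8 kHz

Nyquist rate = 2 × 61.4 kHz = 122.8 kHz.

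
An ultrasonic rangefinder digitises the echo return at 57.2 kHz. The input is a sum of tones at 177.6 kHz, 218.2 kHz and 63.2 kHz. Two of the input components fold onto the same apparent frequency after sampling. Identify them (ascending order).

63.2 kHz, 177.6 kHz

fs/2 = 28.6 kHz.
177.6 kHz mod fs = 6 kHz.
6 kHz ≤ fs/2 = 28.6 kHz, appears at 6 kHz.
218.2 kHz mod fs = 46.6 kHz.
46.6 kHz > fs/2 = 28.6 kHz, folds to fs − 46.6 kHz = 10.6 kHz.
63.2 kHz mod fs = 6 kHz.
6 kHz ≤ fs/2 = 28.6 kHz, appears at 6 kHz.
63.2 kHz and 177.6 kHz both map to 6 kHz.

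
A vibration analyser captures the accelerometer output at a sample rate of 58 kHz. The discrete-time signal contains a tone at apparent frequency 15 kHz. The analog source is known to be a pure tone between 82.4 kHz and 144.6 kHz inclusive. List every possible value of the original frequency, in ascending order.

101 kHz, 131 kHz

Frequencies that alias to 15 kHz are k·fs ± 15 kHz for integer k ≥ 0.
k=0: 15 kHz.
k=1: 43 kHz, 73 kHz.
k=2: 101 kHz, 131 kHz.
k=3: 159 kHz, 189 kHz.
Within [82.4 kHz, 144.6 kHz]: 101 kHz, 131 kHz.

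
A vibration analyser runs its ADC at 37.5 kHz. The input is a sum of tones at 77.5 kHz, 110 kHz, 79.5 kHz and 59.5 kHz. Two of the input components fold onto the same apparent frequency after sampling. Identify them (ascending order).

77.5 kHz, 110 kHz

fs/2 = 18.75 kHz.
77.5 kHz mod fs = 2.5 kHz.
2.5 kHz ≤ fs/2 = 18.75 kHz, appears at 2.5 kHz.
110 kHz mod fs = 35 kHz.
35 kHz > fs/2 = 18.75 kHz, folds to fs − 35 kHz = 2.5 kHz.
79.5 kHz mod fs = 4.5 kHz.
4.5 kHz ≤ fs/2 = 18.75 kHz, appears at 4.5 kHz.
59.5 kHz mod fs = 22 kHz.
22 kHz > fs/2 = 18.75 kHz, folds to fs − 22 kHz = 15.5 kHz.
77.5 kHz and 110 kHz both map to 2.5 kHz.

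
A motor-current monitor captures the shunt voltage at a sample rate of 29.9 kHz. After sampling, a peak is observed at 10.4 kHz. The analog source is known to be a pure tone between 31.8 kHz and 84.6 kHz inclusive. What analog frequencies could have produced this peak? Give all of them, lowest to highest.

40.3 kHz, 49.4 kHz, 70.2 kHz, 79.3 kHz

Frequencies that alias to 10.4 kHz are k·fs ± 10.4 kHz for integer k ≥ 0.
k=0: 10.4 kHz.
k=1: 19.5 kHz, 40.3 kHz.
k=2: 49.4 kHz, 70.2 kHz.
k=3: 79.3 kHz, 100.1 kHz.
k=4: 109.2 kHz, 130 kHz.
Within [31.8 kHz, 84.6 kHz]: 40.3 kHz, 49.4 kHz, 70.2 kHz, 79.3 kHz.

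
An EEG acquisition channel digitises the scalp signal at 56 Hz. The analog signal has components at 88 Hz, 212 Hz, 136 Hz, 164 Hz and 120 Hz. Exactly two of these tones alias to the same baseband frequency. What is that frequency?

fs/2 = 28 Hz.
88 Hz mod fs = 32 Hz.
32 Hz > fs/2 = 28 Hz, folds to fs − 32 Hz = 24 Hz.
212 Hz mod fs = 44 Hz.
44 Hz > fs/2 = 28 Hz, folds to fs − 44 Hz = 12 Hz.
136 Hz mod fs = 24 Hz.
24 Hz ≤ fs/2 = 28 Hz, appears at 24 Hz.
164 Hz mod fs = 52 Hz.
52 Hz > fs/2 = 28 Hz, folds to fs − 52 Hz = 4 Hz.
120 Hz mod fs = 8 Hz.
8 Hz ≤ fs/2 = 28 Hz, appears at 8 Hz.
88 Hz and 136 Hz both map to 24 Hz.

24 Hz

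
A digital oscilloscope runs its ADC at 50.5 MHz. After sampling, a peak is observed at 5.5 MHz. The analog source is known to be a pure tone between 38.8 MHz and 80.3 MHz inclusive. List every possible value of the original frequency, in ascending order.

45 MHz, 56 MHz

Frequencies that alias to 5.5 MHz are k·fs ± 5.5 MHz for integer k ≥ 0.
k=0: 5.5 MHz.
k=1: 45 MHz, 56 MHz.
k=2: 95.5 MHz, 106.5 MHz.
Within [38.8 MHz, 80.3 MHz]: 45 MHz, 56 MHz.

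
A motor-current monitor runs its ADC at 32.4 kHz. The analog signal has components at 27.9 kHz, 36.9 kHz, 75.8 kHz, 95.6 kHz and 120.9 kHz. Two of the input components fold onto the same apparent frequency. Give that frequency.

4.5 kHz

fs/2 = 16.2 kHz.
27.9 kHz > fs/2 = 16.2 kHz, folds to fs − 27.9 kHz = 4.5 kHz.
36.9 kHz mod fs = 4.5 kHz.
4.5 kHz ≤ fs/2 = 16.2 kHz, appears at 4.5 kHz.
75.8 kHz mod fs = 11 kHz.
11 kHz ≤ fs/2 = 16.2 kHz, appears at 11 kHz.
95.6 kHz mod fs = 30.8 kHz.
30.8 kHz > fs/2 = 16.2 kHz, folds to fs − 30.8 kHz = 1.6 kHz.
120.9 kHz mod fs = 23.7 kHz.
23.7 kHz > fs/2 = 16.2 kHz, folds to fs − 23.7 kHz = 8.7 kHz.
27.9 kHz and 36.9 kHz both map to 4.5 kHz.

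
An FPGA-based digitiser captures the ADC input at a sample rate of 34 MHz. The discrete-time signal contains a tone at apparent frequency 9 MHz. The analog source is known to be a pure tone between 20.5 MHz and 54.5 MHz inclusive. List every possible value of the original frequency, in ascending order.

25 MHz, 43 MHz

Frequencies that alias to 9 MHz are k·fs ± 9 MHz for integer k ≥ 0.
k=0: 9 MHz.
k=1: 25 MHz, 43 MHz.
k=2: 59 MHz, 77 MHz.
Within [20.5 MHz, 54.5 MHz]: 25 MHz, 43 MHz.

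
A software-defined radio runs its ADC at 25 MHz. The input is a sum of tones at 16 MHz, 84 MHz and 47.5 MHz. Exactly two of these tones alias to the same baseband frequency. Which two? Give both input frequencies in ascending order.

fs/2 = 12.5 MHz.
16 MHz > fs/2 = 12.5 MHz, folds to fs − 16 MHz = 9 MHz.
84 MHz mod fs = 9 MHz.
9 MHz ≤ fs/2 = 12.5 MHz, appears at 9 MHz.
47.5 MHz mod fs = 22.5 MHz.
22.5 MHz > fs/2 = 12.5 MHz, folds to fs − 22.5 MHz = 2.5 MHz.
16 MHz and 84 MHz both map to 9 MHz.

16 MHz, 84 MHz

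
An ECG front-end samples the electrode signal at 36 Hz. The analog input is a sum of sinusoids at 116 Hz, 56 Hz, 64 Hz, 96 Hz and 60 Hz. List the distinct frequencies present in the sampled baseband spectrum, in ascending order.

8 Hz, 12 Hz, 16 Hz

fs/2 = 18 Hz.
116 Hz mod fs = 8 Hz.
8 Hz ≤ fs/2 = 18 Hz, appears at 8 Hz.
56 Hz mod fs = 20 Hz.
20 Hz > fs/2 = 18 Hz, folds to fs − 20 Hz = 16 Hz.
64 Hz mod fs = 28 Hz.
28 Hz > fs/2 = 18 Hz, folds to fs − 28 Hz = 8 Hz.
96 Hz mod fs = 24 Hz.
24 Hz > fs/2 = 18 Hz, folds to fs − 24 Hz = 12 Hz.
60 Hz mod fs = 24 Hz.
24 Hz > fs/2 = 18 Hz, folds to fs − 24 Hz = 12 Hz.
Distinct values: {8 Hz, 12 Hz, 16 Hz}.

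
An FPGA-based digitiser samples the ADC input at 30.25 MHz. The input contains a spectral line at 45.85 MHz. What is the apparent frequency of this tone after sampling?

14.65 MHz

45.85 MHz mod fs = 15.6 MHz.
15.6 MHz > fs/2 = 15.125 MHz, folds to fs − 15.6 MHz = 14.65 MHz.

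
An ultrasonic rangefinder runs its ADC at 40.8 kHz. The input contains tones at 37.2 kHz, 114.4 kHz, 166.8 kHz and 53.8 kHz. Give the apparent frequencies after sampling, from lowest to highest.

3.6 kHz, 8 kHz, 13 kHz

fs/2 = 20.4 kHz.
37.2 kHz > fs/2 = 20.4 kHz, folds to fs − 37.2 kHz = 3.6 kHz.
114.4 kHz mod fs = 32.8 kHz.
32.8 kHz > fs/2 = 20.4 kHz, folds to fs − 32.8 kHz = 8 kHz.
166.8 kHz mod fs = 3.6 kHz.
3.6 kHz ≤ fs/2 = 20.4 kHz, appears at 3.6 kHz.
53.8 kHz mod fs = 13 kHz.
13 kHz ≤ fs/2 = 20.4 kHz, appears at 13 kHz.
Distinct values: {3.6 kHz, 8 kHz, 13 kHz}.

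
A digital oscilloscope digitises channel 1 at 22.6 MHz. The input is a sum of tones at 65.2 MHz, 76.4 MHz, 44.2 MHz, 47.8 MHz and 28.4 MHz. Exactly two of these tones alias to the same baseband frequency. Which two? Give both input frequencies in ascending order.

47.8 MHz, 65.2 MHz

fs/2 = 11.3 MHz.
65.2 MHz mod fs = 20 MHz.
20 MHz > fs/2 = 11.3 MHz, folds to fs − 20 MHz = 2.6 MHz.
76.4 MHz mod fs = 8.6 MHz.
8.6 MHz ≤ fs/2 = 11.3 MHz, appears at 8.6 MHz.
44.2 MHz mod fs = 21.6 MHz.
21.6 MHz > fs/2 = 11.3 MHz, folds to fs − 21.6 MHz = 1 MHz.
47.8 MHz mod fs = 2.6 MHz.
2.6 MHz ≤ fs/2 = 11.3 MHz, appears at 2.6 MHz.
28.4 MHz mod fs = 5.8 MHz.
5.8 MHz ≤ fs/2 = 11.3 MHz, appears at 5.8 MHz.
47.8 MHz and 65.2 MHz both map to 2.6 MHz.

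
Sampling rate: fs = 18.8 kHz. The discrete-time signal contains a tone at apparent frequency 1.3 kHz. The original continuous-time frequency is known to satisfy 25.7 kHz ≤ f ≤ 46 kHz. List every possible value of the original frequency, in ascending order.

36.3 kHz, 38.9 kHz

Frequencies that alias to 1.3 kHz are k·fs ± 1.3 kHz for integer k ≥ 0.
k=0: 1.3 kHz.
k=1: 17.5 kHz, 20.1 kHz.
k=2: 36.3 kHz, 38.9 kHz.
k=3: 55.1 kHz, 57.7 kHz.
Within [25.7 kHz, 46 kHz]: 36.3 kHz, 38.9 kHz.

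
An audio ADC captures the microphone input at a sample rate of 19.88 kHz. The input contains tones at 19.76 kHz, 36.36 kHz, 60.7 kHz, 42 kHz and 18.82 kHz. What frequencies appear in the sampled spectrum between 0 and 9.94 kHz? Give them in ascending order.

fs/2 = 9.94 kHz.
19.76 kHz > fs/2 = 9.94 kHz, folds to fs − 19.76 kHz = 0.12 kHz.
36.36 kHz mod fs = 16.48 kHz.
16.48 kHz > fs/2 = 9.94 kHz, folds to fs − 16.48 kHz = 3.4 kHz.
60.7 kHz mod fs = 1.06 kHz.
1.06 kHz ≤ fs/2 = 9.94 kHz, appears at 1.06 kHz.
42 kHz mod fs = 2.24 kHz.
2.24 kHz ≤ fs/2 = 9.94 kHz, appears at 2.24 kHz.
18.82 kHz > fs/2 = 9.94 kHz, folds to fs − 18.82 kHz = 1.06 kHz.
Distinct values: {0.12 kHz, 1.06 kHz, 2.24 kHz, 3.4 kHz}.

0.12 kHz, 1.06 kHz, 2.24 kHz, 3.4 kHz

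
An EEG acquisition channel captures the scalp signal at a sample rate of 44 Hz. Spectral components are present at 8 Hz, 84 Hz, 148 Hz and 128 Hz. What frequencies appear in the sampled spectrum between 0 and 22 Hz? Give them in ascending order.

4 Hz, 8 Hz, 16 Hz

fs/2 = 22 Hz.
8 Hz ≤ fs/2 = 22 Hz, passes unchanged.
84 Hz mod fs = 40 Hz.
40 Hz > fs/2 = 22 Hz, folds to fs − 40 Hz = 4 Hz.
148 Hz mod fs = 16 Hz.
16 Hz ≤ fs/2 = 22 Hz, appears at 16 Hz.
128 Hz mod fs = 40 Hz.
40 Hz > fs/2 = 22 Hz, folds to fs − 40 Hz = 4 Hz.
Distinct values: {4 Hz, 8 Hz, 16 Hz}.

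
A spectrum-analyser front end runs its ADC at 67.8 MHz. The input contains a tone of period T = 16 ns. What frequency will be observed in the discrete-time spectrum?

T = 16 ns → f = 1/T = 62.5 MHz.
62.5 MHz > fs/2 = 33.9 MHz, folds to fs − 62.5 MHz = 5.3 MHz.

5.3 MHz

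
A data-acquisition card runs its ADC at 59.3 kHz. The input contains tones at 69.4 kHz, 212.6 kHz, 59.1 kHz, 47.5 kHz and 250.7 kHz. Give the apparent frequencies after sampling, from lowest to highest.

fs/2 = 29.65 kHz.
69.4 kHz mod fs = 10.1 kHz.
10.1 kHz ≤ fs/2 = 29.65 kHz, appears at 10.1 kHz.
212.6 kHz mod fs = 34.7 kHz.
34.7 kHz > fs/2 = 29.65 kHz, folds to fs − 34.7 kHz = 24.6 kHz.
59.1 kHz > fs/2 = 29.65 kHz, folds to fs − 59.1 kHz = 0.2 kHz.
47.5 kHz > fs/2 = 29.65 kHz, folds to fs − 47.5 kHz = 11.8 kHz.
250.7 kHz mod fs = 13.5 kHz.
13.5 kHz ≤ fs/2 = 29.65 kHz, appears at 13.5 kHz.
Distinct values: {0.2 kHz, 10.1 kHz, 11.8 kHz, 13.5 kHz, 24.6 kHz}.

0.2 kHz, 10.1 kHz, 11.8 kHz, 13.5 kHz, 24.6 kHz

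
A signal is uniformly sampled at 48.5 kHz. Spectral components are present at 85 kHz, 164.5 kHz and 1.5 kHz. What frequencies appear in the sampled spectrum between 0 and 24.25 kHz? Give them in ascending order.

1.5 kHz, 12 kHz, 19 kHz

fs/2 = 24.25 kHz.
85 kHz mod fs = 36.5 kHz.
36.5 kHz > fs/2 = 24.25 kHz, folds to fs − 36.5 kHz = 12 kHz.
164.5 kHz mod fs = 19 kHz.
19 kHz ≤ fs/2 = 24.25 kHz, appears at 19 kHz.
1.5 kHz ≤ fs/2 = 24.25 kHz, passes unchanged.
Distinct values: {1.5 kHz, 12 kHz, 19 kHz}.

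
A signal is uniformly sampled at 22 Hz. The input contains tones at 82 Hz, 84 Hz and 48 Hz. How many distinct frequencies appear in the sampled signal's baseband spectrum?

2

fs/2 = 11 Hz.
82 Hz mod fs = 16 Hz.
16 Hz > fs/2 = 11 Hz, folds to fs − 16 Hz = 6 Hz.
84 Hz mod fs = 18 Hz.
18 Hz > fs/2 = 11 Hz, folds to fs − 18 Hz = 4 Hz.
48 Hz mod fs = 4 Hz.
4 Hz ≤ fs/2 = 11 Hz, appears at 4 Hz.
Distinct values: {4 Hz, 6 Hz} → 2.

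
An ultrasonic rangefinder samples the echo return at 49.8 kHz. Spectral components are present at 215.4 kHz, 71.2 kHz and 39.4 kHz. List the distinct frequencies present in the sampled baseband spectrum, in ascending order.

10.4 kHz, 16.2 kHz, 21.4 kHz

fs/2 = 24.9 kHz.
215.4 kHz mod fs = 16.2 kHz.
16.2 kHz ≤ fs/2 = 24.9 kHz, appears at 16.2 kHz.
71.2 kHz mod fs = 21.4 kHz.
21.4 kHz ≤ fs/2 = 24.9 kHz, appears at 21.4 kHz.
39.4 kHz > fs/2 = 24.9 kHz, folds to fs − 39.4 kHz = 10.4 kHz.
Distinct values: {10.4 kHz, 16.2 kHz, 21.4 kHz}.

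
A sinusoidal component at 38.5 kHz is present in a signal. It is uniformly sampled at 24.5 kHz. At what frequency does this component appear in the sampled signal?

10.5 kHz

38.5 kHz mod fs = 14 kHz.
14 kHz > fs/2 = 12.25 kHz, folds to fs − 14 kHz = 10.5 kHz.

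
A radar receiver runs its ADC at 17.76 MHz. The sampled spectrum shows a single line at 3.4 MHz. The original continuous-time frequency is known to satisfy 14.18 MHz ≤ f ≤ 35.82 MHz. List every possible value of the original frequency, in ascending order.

Frequencies that alias to 3.4 MHz are k·fs ± 3.4 MHz for integer k ≥ 0.
k=0: 3.4 MHz.
k=1: 14.36 MHz, 21.16 MHz.
k=2: 32.12 MHz, 38.92 MHz.
k=3: 49.88 MHz, 56.68 MHz.
Within [14.18 MHz, 35.82 MHz]: 14.36 MHz, 21.16 MHz, 32.12 MHz.

14.36 MHz, 21.16 MHz, 32.12 MHz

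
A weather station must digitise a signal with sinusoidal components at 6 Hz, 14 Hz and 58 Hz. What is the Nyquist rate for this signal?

116 Hz

Highest-frequency component: 58 Hz.
Nyquist rate = 2 × 58 Hz = 116 Hz.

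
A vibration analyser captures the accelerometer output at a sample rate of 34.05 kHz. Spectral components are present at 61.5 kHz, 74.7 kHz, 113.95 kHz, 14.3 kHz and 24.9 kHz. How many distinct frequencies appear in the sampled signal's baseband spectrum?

4

fs/2 = 17.025 kHz.
61.5 kHz mod fs = 27.45 kHz.
27.45 kHz > fs/2 = 17.025 kHz, folds to fs − 27.45 kHz = 6.6 kHz.
74.7 kHz mod fs = 6.6 kHz.
6.6 kHz ≤ fs/2 = 17.025 kHz, appears at 6.6 kHz.
113.95 kHz mod fs = 11.8 kHz.
11.8 kHz ≤ fs/2 = 17.025 kHz, appears at 11.8 kHz.
14.3 kHz ≤ fs/2 = 17.025 kHz, passes unchanged.
24.9 kHz > fs/2 = 17.025 kHz, folds to fs − 24.9 kHz = 9.15 kHz.
Distinct values: {6.6 kHz, 9.15 kHz, 11.8 kHz, 14.3 kHz} → 4.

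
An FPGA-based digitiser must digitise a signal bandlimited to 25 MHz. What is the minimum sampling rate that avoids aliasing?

Nyquist rate = 2 × 25 MHz = 50 MHz.

50 MHz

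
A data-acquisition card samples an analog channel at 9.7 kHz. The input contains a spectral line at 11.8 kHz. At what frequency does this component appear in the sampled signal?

11.8 kHz mod fs = 2.1 kHz.
2.1 kHz ≤ fs/2 = 4.85 kHz, appears at 2.1 kHz.

2.1 kHz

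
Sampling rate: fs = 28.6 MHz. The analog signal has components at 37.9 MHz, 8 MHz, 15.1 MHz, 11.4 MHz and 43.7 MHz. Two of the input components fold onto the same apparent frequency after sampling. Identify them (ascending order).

15.1 MHz, 43.7 MHz

fs/2 = 14.3 MHz.
37.9 MHz mod fs = 9.3 MHz.
9.3 MHz ≤ fs/2 = 14.3 MHz, appears at 9.3 MHz.
8 MHz ≤ fs/2 = 14.3 MHz, passes unchanged.
15.1 MHz > fs/2 = 14.3 MHz, folds to fs − 15.1 MHz = 13.5 MHz.
11.4 MHz ≤ fs/2 = 14.3 MHz, passes unchanged.
43.7 MHz mod fs = 15.1 MHz.
15.1 MHz > fs/2 = 14.3 MHz, folds to fs − 15.1 MHz = 13.5 MHz.
15.1 MHz and 43.7 MHz both map to 13.5 MHz.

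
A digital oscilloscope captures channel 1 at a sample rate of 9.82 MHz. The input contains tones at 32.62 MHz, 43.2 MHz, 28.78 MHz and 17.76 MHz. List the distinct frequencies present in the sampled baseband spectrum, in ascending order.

fs/2 = 4.91 MHz.
32.62 MHz mod fs = 3.16 MHz.
3.16 MHz ≤ fs/2 = 4.91 MHz, appears at 3.16 MHz.
43.2 MHz mod fs = 3.92 MHz.
3.92 MHz ≤ fs/2 = 4.91 MHz, appears at 3.92 MHz.
28.78 MHz mod fs = 9.14 MHz.
9.14 MHz > fs/2 = 4.91 MHz, folds to fs − 9.14 MHz = 0.68 MHz.
17.76 MHz mod fs = 7.94 MHz.
7.94 MHz > fs/2 = 4.91 MHz, folds to fs − 7.94 MHz = 1.88 MHz.
Distinct values: {0.68 MHz, 1.88 MHz, 3.16 MHz, 3.92 MHz}.

0.68 MHz, 1.88 MHz, 3.16 MHz, 3.92 MHz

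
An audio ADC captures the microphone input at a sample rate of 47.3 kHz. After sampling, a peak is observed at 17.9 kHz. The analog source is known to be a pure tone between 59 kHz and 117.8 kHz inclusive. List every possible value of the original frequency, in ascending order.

65.2 kHz, 76.7 kHz, 112.5 kHz

Frequencies that alias to 17.9 kHz are k·fs ± 17.9 kHz for integer k ≥ 0.
k=0: 17.9 kHz.
k=1: 29.4 kHz, 65.2 kHz.
k=2: 76.7 kHz, 112.5 kHz.
k=3: 124 kHz, 159.8 kHz.
Within [59 kHz, 117.8 kHz]: 65.2 kHz, 76.7 kHz, 112.5 kHz.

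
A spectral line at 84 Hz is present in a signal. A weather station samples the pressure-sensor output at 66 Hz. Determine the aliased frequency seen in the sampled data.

18 Hz

84 Hz mod fs = 18 Hz.
18 Hz ≤ fs/2 = 33 Hz, appears at 18 Hz.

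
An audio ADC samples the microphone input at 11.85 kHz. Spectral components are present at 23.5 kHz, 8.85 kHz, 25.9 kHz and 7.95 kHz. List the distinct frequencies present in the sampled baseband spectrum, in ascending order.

0.2 kHz, 2.2 kHz, 3 kHz, 3.9 kHz

fs/2 = 5.925 kHz.
23.5 kHz mod fs = 11.65 kHz.
11.65 kHz > fs/2 = 5.925 kHz, folds to fs − 11.65 kHz = 0.2 kHz.
8.85 kHz > fs/2 = 5.925 kHz, folds to fs − 8.85 kHz = 3 kHz.
25.9 kHz mod fs = 2.2 kHz.
2.2 kHz ≤ fs/2 = 5.925 kHz, appears at 2.2 kHz.
7.95 kHz > fs/2 = 5.925 kHz, folds to fs − 7.95 kHz = 3.9 kHz.
Distinct values: {0.2 kHz, 2.2 kHz, 3 kHz, 3.9 kHz}.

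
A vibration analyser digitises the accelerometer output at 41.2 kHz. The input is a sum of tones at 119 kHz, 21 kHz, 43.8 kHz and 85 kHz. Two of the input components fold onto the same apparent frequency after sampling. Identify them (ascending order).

43.8 kHz, 85 kHz

fs/2 = 20.6 kHz.
119 kHz mod fs = 36.6 kHz.
36.6 kHz > fs/2 = 20.6 kHz, folds to fs − 36.6 kHz = 4.6 kHz.
21 kHz > fs/2 = 20.6 kHz, folds to fs − 21 kHz = 20.2 kHz.
43.8 kHz mod fs = 2.6 kHz.
2.6 kHz ≤ fs/2 = 20.6 kHz, appears at 2.6 kHz.
85 kHz mod fs = 2.6 kHz.
2.6 kHz ≤ fs/2 = 20.6 kHz, appears at 2.6 kHz.
43.8 kHz and 85 kHz both map to 2.6 kHz.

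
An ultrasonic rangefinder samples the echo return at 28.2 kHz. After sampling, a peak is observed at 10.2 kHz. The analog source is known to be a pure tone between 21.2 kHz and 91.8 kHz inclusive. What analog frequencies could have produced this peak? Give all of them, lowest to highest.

38.4 kHz, 46.2 kHz, 66.6 kHz, 74.4 kHz

Frequencies that alias to 10.2 kHz are k·fs ± 10.2 kHz for integer k ≥ 0.
k=0: 10.2 kHz.
k=1: 18 kHz, 38.4 kHz.
k=2: 46.2 kHz, 66.6 kHz.
k=3: 74.4 kHz, 94.8 kHz.
k=4: 102.6 kHz, 123 kHz.
Within [21.2 kHz, 91.8 kHz]: 38.4 kHz, 46.2 kHz, 66.6 kHz, 74.4 kHz.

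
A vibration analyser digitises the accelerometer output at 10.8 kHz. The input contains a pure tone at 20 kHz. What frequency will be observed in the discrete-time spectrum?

20 kHz mod fs = 9.2 kHz.
9.2 kHz > fs/2 = 5.4 kHz, folds to fs − 9.2 kHz = 1.6 kHz.

1.6 kHz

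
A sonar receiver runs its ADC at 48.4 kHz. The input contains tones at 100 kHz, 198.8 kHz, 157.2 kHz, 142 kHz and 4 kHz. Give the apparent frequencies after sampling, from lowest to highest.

3.2 kHz, 4 kHz, 5.2 kHz, 12 kHz

fs/2 = 24.2 kHz.
100 kHz mod fs = 3.2 kHz.
3.2 kHz ≤ fs/2 = 24.2 kHz, appears at 3.2 kHz.
198.8 kHz mod fs = 5.2 kHz.
5.2 kHz ≤ fs/2 = 24.2 kHz, appears at 5.2 kHz.
157.2 kHz mod fs = 12 kHz.
12 kHz ≤ fs/2 = 24.2 kHz, appears at 12 kHz.
142 kHz mod fs = 45.2 kHz.
45.2 kHz > fs/2 = 24.2 kHz, folds to fs − 45.2 kHz = 3.2 kHz.
4 kHz ≤ fs/2 = 24.2 kHz, passes unchanged.
Distinct values: {3.2 kHz, 4 kHz, 5.2 kHz, 12 kHz}.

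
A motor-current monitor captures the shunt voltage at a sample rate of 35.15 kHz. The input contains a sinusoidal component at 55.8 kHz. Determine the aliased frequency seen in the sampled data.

14.5 kHz

55.8 kHz mod fs = 20.65 kHz.
20.65 kHz > fs/2 = 17.575 kHz, folds to fs − 20.65 kHz = 14.5 kHz.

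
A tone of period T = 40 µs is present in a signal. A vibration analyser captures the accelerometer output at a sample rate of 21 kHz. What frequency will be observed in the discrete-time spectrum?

T = 40 µs → f = 1/T = 25 kHz.
25 kHz mod fs = 4 kHz.
4 kHz ≤ fs/2 = 10.5 kHz, appears at 4 kHz.

4 kHz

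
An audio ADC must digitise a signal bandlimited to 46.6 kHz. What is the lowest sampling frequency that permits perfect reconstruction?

93.2 kHz

Nyquist rate = 2 × 46.6 kHz = 93.2 kHz.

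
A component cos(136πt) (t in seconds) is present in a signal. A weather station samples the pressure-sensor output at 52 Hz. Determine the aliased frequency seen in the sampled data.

16 Hz

ω = 136π rad/s → f = ω/(2π) = 68 Hz.
68 Hz mod fs = 16 Hz.
16 Hz ≤ fs/2 = 26 Hz, appears at 16 Hz.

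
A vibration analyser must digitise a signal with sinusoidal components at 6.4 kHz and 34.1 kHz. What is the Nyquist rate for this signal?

Highest-frequency component: 34.1 kHz.
Nyquist rate = 2 × 34.1 kHz = 68.2 kHz.

68.2 kHz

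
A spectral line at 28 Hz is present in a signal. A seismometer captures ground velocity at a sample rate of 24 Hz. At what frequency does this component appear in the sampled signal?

28 Hz mod fs = 4 Hz.
4 Hz ≤ fs/2 = 12 Hz, appears at 4 Hz.

4 Hz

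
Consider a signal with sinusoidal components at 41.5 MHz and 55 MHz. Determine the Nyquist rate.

110 MHz

Highest-frequency component: 55 MHz.
Nyquist rate = 2 × 55 MHz = 110 MHz.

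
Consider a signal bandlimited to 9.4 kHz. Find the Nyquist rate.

18.8 kHz

Nyquist rate = 2 × 9.4 kHz = 18.8 kHz.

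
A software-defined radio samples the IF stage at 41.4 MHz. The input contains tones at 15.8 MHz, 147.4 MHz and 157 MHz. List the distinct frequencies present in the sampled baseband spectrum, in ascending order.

fs/2 = 20.7 MHz.
15.8 MHz ≤ fs/2 = 20.7 MHz, passes unchanged.
147.4 MHz mod fs = 23.2 MHz.
23.2 MHz > fs/2 = 20.7 MHz, folds to fs − 23.2 MHz = 18.2 MHz.
157 MHz mod fs = 32.8 MHz.
32.8 MHz > fs/2 = 20.7 MHz, folds to fs − 32.8 MHz = 8.6 MHz.
Distinct values: {8.6 MHz, 15.8 MHz, 18.2 MHz}.

8.6 MHz, 15.8 MHz, 18.2 MHz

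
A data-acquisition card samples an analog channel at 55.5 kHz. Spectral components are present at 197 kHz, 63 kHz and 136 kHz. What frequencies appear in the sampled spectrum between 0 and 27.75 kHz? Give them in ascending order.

fs/2 = 27.75 kHz.
197 kHz mod fs = 30.5 kHz.
30.5 kHz > fs/2 = 27.75 kHz, folds to fs − 30.5 kHz = 25 kHz.
63 kHz mod fs = 7.5 kHz.
7.5 kHz ≤ fs/2 = 27.75 kHz, appears at 7.5 kHz.
136 kHz mod fs = 25 kHz.
25 kHz ≤ fs/2 = 27.75 kHz, appears at 25 kHz.
Distinct values: {7.5 kHz, 25 kHz}.

7.5 kHz, 25 kHz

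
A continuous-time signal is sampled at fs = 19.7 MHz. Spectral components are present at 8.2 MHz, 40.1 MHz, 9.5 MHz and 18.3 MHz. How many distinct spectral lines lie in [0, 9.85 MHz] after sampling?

4

fs/2 = 9.85 MHz.
8.2 MHz ≤ fs/2 = 9.85 MHz, passes unchanged.
40.1 MHz mod fs = 0.7 MHz.
0.7 MHz ≤ fs/2 = 9.85 MHz, appears at 0.7 MHz.
9.5 MHz ≤ fs/2 = 9.85 MHz, passes unchanged.
18.3 MHz > fs/2 = 9.85 MHz, folds to fs − 18.3 MHz = 1.4 MHz.
Distinct values: {0.7 MHz, 1.4 MHz, 8.2 MHz, 9.5 MHz} → 4.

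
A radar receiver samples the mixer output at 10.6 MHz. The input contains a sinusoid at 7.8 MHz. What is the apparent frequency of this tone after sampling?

7.8 MHz > fs/2 = 5.3 MHz, folds to fs − 7.8 MHz = 2.8 MHz.

2.8 MHz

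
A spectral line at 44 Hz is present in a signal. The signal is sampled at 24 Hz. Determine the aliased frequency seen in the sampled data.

4 Hz

44 Hz mod fs = 20 Hz.
20 Hz > fs/2 = 12 Hz, folds to fs − 20 Hz = 4 Hz.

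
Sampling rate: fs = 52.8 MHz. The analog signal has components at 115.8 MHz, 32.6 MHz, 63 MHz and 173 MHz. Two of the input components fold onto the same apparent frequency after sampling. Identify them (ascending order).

63 MHz, 115.8 MHz

fs/2 = 26.4 MHz.
115.8 MHz mod fs = 10.2 MHz.
10.2 MHz ≤ fs/2 = 26.4 MHz, appears at 10.2 MHz.
32.6 MHz > fs/2 = 26.4 MHz, folds to fs − 32.6 MHz = 20.2 MHz.
63 MHz mod fs = 10.2 MHz.
10.2 MHz ≤ fs/2 = 26.4 MHz, appears at 10.2 MHz.
173 MHz mod fs = 14.6 MHz.
14.6 MHz ≤ fs/2 = 26.4 MHz, appears at 14.6 MHz.
63 MHz and 115.8 MHz both map to 10.2 MHz.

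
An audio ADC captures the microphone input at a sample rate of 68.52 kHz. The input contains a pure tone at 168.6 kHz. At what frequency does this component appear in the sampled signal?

168.6 kHz mod fs = 31.56 kHz.
31.56 kHz ≤ fs/2 = 34.26 kHz, appears at 31.56 kHz.

31.56 kHz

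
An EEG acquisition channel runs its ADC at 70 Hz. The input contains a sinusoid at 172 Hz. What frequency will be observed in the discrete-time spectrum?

172 Hz mod fs = 32 Hz.
32 Hz ≤ fs/2 = 35 Hz, appears at 32 Hz.

32 Hz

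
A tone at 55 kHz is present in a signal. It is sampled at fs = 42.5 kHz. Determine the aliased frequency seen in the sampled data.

12.5 kHz

55 kHz mod fs = 12.5 kHz.
12.5 kHz ≤ fs/2 = 21.25 kHz, appears at 12.5 kHz.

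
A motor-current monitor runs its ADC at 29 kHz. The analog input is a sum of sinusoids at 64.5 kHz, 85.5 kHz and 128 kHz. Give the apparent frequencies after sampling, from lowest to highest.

1.5 kHz, 6.5 kHz, 12 kHz

fs/2 = 14.5 kHz.
64.5 kHz mod fs = 6.5 kHz.
6.5 kHz ≤ fs/2 = 14.5 kHz, appears at 6.5 kHz.
85.5 kHz mod fs = 27.5 kHz.
27.5 kHz > fs/2 = 14.5 kHz, folds to fs − 27.5 kHz = 1.5 kHz.
128 kHz mod fs = 12 kHz.
12 kHz ≤ fs/2 = 14.5 kHz, appears at 12 kHz.
Distinct values: {1.5 kHz, 6.5 kHz, 12 kHz}.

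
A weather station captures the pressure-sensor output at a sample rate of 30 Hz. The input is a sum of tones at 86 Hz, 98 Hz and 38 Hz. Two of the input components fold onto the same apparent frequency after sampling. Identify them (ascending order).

fs/2 = 15 Hz.
86 Hz mod fs = 26 Hz.
26 Hz > fs/2 = 15 Hz, folds to fs − 26 Hz = 4 Hz.
98 Hz mod fs = 8 Hz.
8 Hz ≤ fs/2 = 15 Hz, appears at 8 Hz.
38 Hz mod fs = 8 Hz.
8 Hz ≤ fs/2 = 15 Hz, appears at 8 Hz.
38 Hz and 98 Hz both map to 8 Hz.

38 Hz, 98 Hz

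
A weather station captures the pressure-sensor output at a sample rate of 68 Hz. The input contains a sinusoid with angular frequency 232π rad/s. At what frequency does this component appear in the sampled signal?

20 Hz

ω = 232π rad/s → f = ω/(2π) = 116 Hz.
116 Hz mod fs = 48 Hz.
48 Hz > fs/2 = 34 Hz, folds to fs − 48 Hz = 20 Hz.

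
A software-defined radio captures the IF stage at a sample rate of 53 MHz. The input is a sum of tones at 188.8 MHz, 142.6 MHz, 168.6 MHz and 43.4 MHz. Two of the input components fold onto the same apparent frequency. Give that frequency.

9.6 MHz

fs/2 = 26.5 MHz.
188.8 MHz mod fs = 29.8 MHz.
29.8 MHz > fs/2 = 26.5 MHz, folds to fs − 29.8 MHz = 23.2 MHz.
142.6 MHz mod fs = 36.6 MHz.
36.6 MHz > fs/2 = 26.5 MHz, folds to fs − 36.6 MHz = 16.4 MHz.
168.6 MHz mod fs = 9.6 MHz.
9.6 MHz ≤ fs/2 = 26.5 MHz, appears at 9.6 MHz.
43.4 MHz > fs/2 = 26.5 MHz, folds to fs − 43.4 MHz = 9.6 MHz.
43.4 MHz and 168.6 MHz both map to 9.6 MHz.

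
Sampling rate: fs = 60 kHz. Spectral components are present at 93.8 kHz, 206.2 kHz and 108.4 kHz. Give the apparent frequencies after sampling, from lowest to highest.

fs/2 = 30 kHz.
93.8 kHz mod fs = 33.8 kHz.
33.8 kHz > fs/2 = 30 kHz, folds to fs − 33.8 kHz = 26.2 kHz.
206.2 kHz mod fs = 26.2 kHz.
26.2 kHz ≤ fs/2 = 30 kHz, appears at 26.2 kHz.
108.4 kHz mod fs = 48.4 kHz.
48.4 kHz > fs/2 = 30 kHz, folds to fs − 48.4 kHz = 11.6 kHz.
Distinct values: {11.6 kHz, 26.2 kHz}.

11.6 kHz, 26.2 kHz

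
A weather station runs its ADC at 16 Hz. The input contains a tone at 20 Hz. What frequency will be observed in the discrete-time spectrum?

20 Hz mod fs = 4 Hz.
4 Hz ≤ fs/2 = 8 Hz, appears at 4 Hz.

4 Hz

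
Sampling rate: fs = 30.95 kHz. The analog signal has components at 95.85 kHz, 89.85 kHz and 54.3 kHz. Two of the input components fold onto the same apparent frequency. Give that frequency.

3 kHz

fs/2 = 15.475 kHz.
95.85 kHz mod fs = 3 kHz.
3 kHz ≤ fs/2 = 15.475 kHz, appears at 3 kHz.
89.85 kHz mod fs = 27.95 kHz.
27.95 kHz > fs/2 = 15.475 kHz, folds to fs − 27.95 kHz = 3 kHz.
54.3 kHz mod fs = 23.35 kHz.
23.35 kHz > fs/2 = 15.475 kHz, folds to fs − 23.35 kHz = 7.6 kHz.
89.85 kHz and 95.85 kHz both map to 3 kHz.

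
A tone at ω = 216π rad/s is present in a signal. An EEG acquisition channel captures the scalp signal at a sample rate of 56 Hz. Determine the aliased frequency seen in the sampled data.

4 Hz

ω = 216π rad/s → f = ω/(2π) = 108 Hz.
108 Hz mod fs = 52 Hz.
52 Hz > fs/2 = 28 Hz, folds to fs − 52 Hz = 4 Hz.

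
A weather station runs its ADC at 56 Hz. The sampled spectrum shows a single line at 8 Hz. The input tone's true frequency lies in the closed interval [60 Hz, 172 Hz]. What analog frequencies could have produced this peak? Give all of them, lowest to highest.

64 Hz, 104 Hz, 120 Hz, 160 Hz

Frequencies that alias to 8 Hz are k·fs ± 8 Hz for integer k ≥ 0.
k=0: 8 Hz.
k=1: 48 Hz, 64 Hz.
k=2: 104 Hz, 120 Hz.
k=3: 160 Hz, 176 Hz.
k=4: 216 Hz, 232 Hz.
Within [60 Hz, 172 Hz]: 64 Hz, 104 Hz, 120 Hz, 160 Hz.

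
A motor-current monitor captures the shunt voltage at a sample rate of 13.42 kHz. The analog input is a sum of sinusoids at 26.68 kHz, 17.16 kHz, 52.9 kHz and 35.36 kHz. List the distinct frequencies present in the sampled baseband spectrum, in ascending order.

0.16 kHz, 0.78 kHz, 3.74 kHz, 4.9 kHz

fs/2 = 6.71 kHz.
26.68 kHz mod fs = 13.26 kHz.
13.26 kHz > fs/2 = 6.71 kHz, folds to fs − 13.26 kHz = 0.16 kHz.
17.16 kHz mod fs = 3.74 kHz.
3.74 kHz ≤ fs/2 = 6.71 kHz, appears at 3.74 kHz.
52.9 kHz mod fs = 12.64 kHz.
12.64 kHz > fs/2 = 6.71 kHz, folds to fs − 12.64 kHz = 0.78 kHz.
35.36 kHz mod fs = 8.52 kHz.
8.52 kHz > fs/2 = 6.71 kHz, folds to fs − 8.52 kHz = 4.9 kHz.
Distinct values: {0.16 kHz, 0.78 kHz, 3.74 kHz, 4.9 kHz}.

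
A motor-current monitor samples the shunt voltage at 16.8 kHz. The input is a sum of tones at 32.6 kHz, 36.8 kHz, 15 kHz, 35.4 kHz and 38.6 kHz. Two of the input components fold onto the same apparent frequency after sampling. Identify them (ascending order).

fs/2 = 8.4 kHz.
32.6 kHz mod fs = 15.8 kHz.
15.8 kHz > fs/2 = 8.4 kHz, folds to fs − 15.8 kHz = 1 kHz.
36.8 kHz mod fs = 3.2 kHz.
3.2 kHz ≤ fs/2 = 8.4 kHz, appears at 3.2 kHz.
15 kHz > fs/2 = 8.4 kHz, folds to fs − 15 kHz = 1.8 kHz.
35.4 kHz mod fs = 1.8 kHz.
1.8 kHz ≤ fs/2 = 8.4 kHz, appears at 1.8 kHz.
38.6 kHz mod fs = 5 kHz.
5 kHz ≤ fs/2 = 8.4 kHz, appears at 5 kHz.
15 kHz and 35.4 kHz both map to 1.8 kHz.

15 kHz, 35.4 kHz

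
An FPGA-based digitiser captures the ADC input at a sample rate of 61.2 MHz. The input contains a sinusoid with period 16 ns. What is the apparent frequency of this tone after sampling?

T = 16 ns → f = 1/T = 62.5 MHz.
62.5 MHz mod fs = 1.3 MHz.
1.3 MHz ≤ fs/2 = 30.6 MHz, appears at 1.3 MHz.

1.3 MHz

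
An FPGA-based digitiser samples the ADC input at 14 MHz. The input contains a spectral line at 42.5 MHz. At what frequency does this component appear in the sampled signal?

0.5 MHz

42.5 MHz mod fs = 0.5 MHz.
0.5 MHz ≤ fs/2 = 7 MHz, appears at 0.5 MHz.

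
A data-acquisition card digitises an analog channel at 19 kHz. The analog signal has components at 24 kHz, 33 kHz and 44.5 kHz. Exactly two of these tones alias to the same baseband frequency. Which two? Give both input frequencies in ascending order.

24 kHz, 33 kHz

fs/2 = 9.5 kHz.
24 kHz mod fs = 5 kHz.
5 kHz ≤ fs/2 = 9.5 kHz, appears at 5 kHz.
33 kHz mod fs = 14 kHz.
14 kHz > fs/2 = 9.5 kHz, folds to fs − 14 kHz = 5 kHz.
44.5 kHz mod fs = 6.5 kHz.
6.5 kHz ≤ fs/2 = 9.5 kHz, appears at 6.5 kHz.
24 kHz and 33 kHz both map to 5 kHz.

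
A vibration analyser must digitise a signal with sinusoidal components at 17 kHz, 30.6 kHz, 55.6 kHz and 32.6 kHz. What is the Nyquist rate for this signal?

111.2 kHz

Highest-frequency component: 55.6 kHz.
Nyquist rate = 2 × 55.6 kHz = 111.2 kHz.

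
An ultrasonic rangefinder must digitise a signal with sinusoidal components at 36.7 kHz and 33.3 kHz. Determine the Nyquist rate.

Highest-frequency component: 36.7 kHz.
Nyquist rate = 2 × 36.7 kHz = 73.4 kHz.

73.4 kHz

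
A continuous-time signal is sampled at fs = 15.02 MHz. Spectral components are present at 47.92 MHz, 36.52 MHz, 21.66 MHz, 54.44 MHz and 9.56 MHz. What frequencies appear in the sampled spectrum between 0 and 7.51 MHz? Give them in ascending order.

fs/2 = 7.51 MHz.
47.92 MHz mod fs = 2.86 MHz.
2.86 MHz ≤ fs/2 = 7.51 MHz, appears at 2.86 MHz.
36.52 MHz mod fs = 6.48 MHz.
6.48 MHz ≤ fs/2 = 7.51 MHz, appears at 6.48 MHz.
21.66 MHz mod fs = 6.64 MHz.
6.64 MHz ≤ fs/2 = 7.51 MHz, appears at 6.64 MHz.
54.44 MHz mod fs = 9.38 MHz.
9.38 MHz > fs/2 = 7.51 MHz, folds to fs − 9.38 MHz = 5.64 MHz.
9.56 MHz > fs/2 = 7.51 MHz, folds to fs − 9.56 MHz = 5.46 MHz.
Distinct values: {2.86 MHz, 5.46 MHz, 5.64 MHz, 6.48 MHz, 6.64 MHz}.

2.86 MHz, 5.46 MHz, 5.64 MHz, 6.48 MHz, 6.64 MHz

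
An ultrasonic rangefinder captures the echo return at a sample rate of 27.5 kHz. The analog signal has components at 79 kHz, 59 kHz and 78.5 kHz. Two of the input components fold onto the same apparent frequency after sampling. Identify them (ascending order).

fs/2 = 13.75 kHz.
79 kHz mod fs = 24 kHz.
24 kHz > fs/2 = 13.75 kHz, folds to fs − 24 kHz = 3.5 kHz.
59 kHz mod fs = 4 kHz.
4 kHz ≤ fs/2 = 13.75 kHz, appears at 4 kHz.
78.5 kHz mod fs = 23.5 kHz.
23.5 kHz > fs/2 = 13.75 kHz, folds to fs − 23.5 kHz = 4 kHz.
59 kHz and 78.5 kHz both map to 4 kHz.

59 kHz, 78.5 kHz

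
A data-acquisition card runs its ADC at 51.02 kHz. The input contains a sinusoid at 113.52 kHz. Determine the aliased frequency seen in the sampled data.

113.52 kHz mod fs = 11.48 kHz.
11.48 kHz ≤ fs/2 = 25.51 kHz, appears at 11.48 kHz.

11.48 kHz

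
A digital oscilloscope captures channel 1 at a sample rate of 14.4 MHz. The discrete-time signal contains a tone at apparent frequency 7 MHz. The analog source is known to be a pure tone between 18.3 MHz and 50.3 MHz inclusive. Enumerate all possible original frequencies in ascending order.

Frequencies that alias to 7 MHz are k·fs ± 7 MHz for integer k ≥ 0.
k=0: 7 MHz.
k=1: 7.4 MHz, 21.4 MHz.
k=2: 21.8 MHz, 35.8 MHz.
k=3: 36.2 MHz, 50.2 MHz.
k=4: 50.6 MHz, 64.6 MHz.
Within [18.3 MHz, 50.3 MHz]: 21.4 MHz, 21.8 MHz, 35.8 MHz, 36.2 MHz, 50.2 MHz.

21.4 MHz, 21.8 MHz, 35.8 MHz, 36.2 MHz, 50.2 MHz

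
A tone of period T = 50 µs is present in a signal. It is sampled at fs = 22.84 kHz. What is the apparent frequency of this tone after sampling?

T = 50 µs → f = 1/T = 20 kHz.
20 kHz > fs/2 = 11.42 kHz, folds to fs − 20 kHz = 2.84 kHz.

2.84 kHz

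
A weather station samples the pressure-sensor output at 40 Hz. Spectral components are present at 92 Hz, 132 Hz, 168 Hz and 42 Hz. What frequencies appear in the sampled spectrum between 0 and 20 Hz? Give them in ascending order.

fs/2 = 20 Hz.
92 Hz mod fs = 12 Hz.
12 Hz ≤ fs/2 = 20 Hz, appears at 12 Hz.
132 Hz mod fs = 12 Hz.
12 Hz ≤ fs/2 = 20 Hz, appears at 12 Hz.
168 Hz mod fs = 8 Hz.
8 Hz ≤ fs/2 = 20 Hz, appears at 8 Hz.
42 Hz mod fs = 2 Hz.
2 Hz ≤ fs/2 = 20 Hz, appears at 2 Hz.
Distinct values: {2 Hz, 8 Hz, 12 Hz}.

2 Hz, 8 Hz, 12 Hz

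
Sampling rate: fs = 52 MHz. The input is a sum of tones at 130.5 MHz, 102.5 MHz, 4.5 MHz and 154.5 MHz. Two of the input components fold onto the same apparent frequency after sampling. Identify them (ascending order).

102.5 MHz, 154.5 MHz

fs/2 = 26 MHz.
130.5 MHz mod fs = 26.5 MHz.
26.5 MHz > fs/2 = 26 MHz, folds to fs − 26.5 MHz = 25.5 MHz.
102.5 MHz mod fs = 50.5 MHz.
50.5 MHz > fs/2 = 26 MHz, folds to fs − 50.5 MHz = 1.5 MHz.
4.5 MHz ≤ fs/2 = 26 MHz, passes unchanged.
154.5 MHz mod fs = 50.5 MHz.
50.5 MHz > fs/2 = 26 MHz, folds to fs − 50.5 MHz = 1.5 MHz.
102.5 MHz and 154.5 MHz both map to 1.5 MHz.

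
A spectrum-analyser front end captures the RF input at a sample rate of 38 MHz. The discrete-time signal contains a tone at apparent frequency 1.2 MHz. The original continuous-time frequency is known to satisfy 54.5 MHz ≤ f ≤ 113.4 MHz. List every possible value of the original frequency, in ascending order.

74.8 MHz, 77.2 MHz, 112.8 MHz

Frequencies that alias to 1.2 MHz are k·fs ± 1.2 MHz for integer k ≥ 0.
k=0: 1.2 MHz.
k=1: 36.8 MHz, 39.2 MHz.
k=2: 74.8 MHz, 77.2 MHz.
k=3: 112.8 MHz, 115.2 MHz.
k=4: 150.8 MHz, 153.2 MHz.
Within [54.5 MHz, 113.4 MHz]: 74.8 MHz, 77.2 MHz, 112.8 MHz.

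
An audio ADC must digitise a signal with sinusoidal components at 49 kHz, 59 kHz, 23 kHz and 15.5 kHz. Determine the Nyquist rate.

Highest-frequency component: 59 kHz.
Nyquist rate = 2 × 59 kHz = 118 kHz.

118 kHz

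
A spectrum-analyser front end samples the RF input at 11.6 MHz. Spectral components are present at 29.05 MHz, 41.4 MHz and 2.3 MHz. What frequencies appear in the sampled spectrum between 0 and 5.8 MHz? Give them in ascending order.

fs/2 = 5.8 MHz.
29.05 MHz mod fs = 5.85 MHz.
5.85 MHz > fs/2 = 5.8 MHz, folds to fs − 5.85 MHz = 5.75 MHz.
41.4 MHz mod fs = 6.6 MHz.
6.6 MHz > fs/2 = 5.8 MHz, folds to fs − 6.6 MHz = 5 MHz.
2.3 MHz ≤ fs/2 = 5.8 MHz, passes unchanged.
Distinct values: {2.3 MHz, 5 MHz, 5.75 MHz}.

2.3 MHz, 5 MHz, 5.75 MHz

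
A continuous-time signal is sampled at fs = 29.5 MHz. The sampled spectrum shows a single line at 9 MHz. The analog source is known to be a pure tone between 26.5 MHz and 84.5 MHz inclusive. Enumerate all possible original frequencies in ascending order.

Frequencies that alias to 9 MHz are k·fs ± 9 MHz for integer k ≥ 0.
k=0: 9 MHz.
k=1: 20.5 MHz, 38.5 MHz.
k=2: 50 MHz, 68 MHz.
k=3: 79.5 MHz, 97.5 MHz.
k=4: 109 MHz, 127 MHz.
Within [26.5 MHz, 84.5 MHz]: 38.5 MHz, 50 MHz, 68 MHz, 79.5 MHz.

38.5 MHz, 50 MHz, 68 MHz, 79.5 MHz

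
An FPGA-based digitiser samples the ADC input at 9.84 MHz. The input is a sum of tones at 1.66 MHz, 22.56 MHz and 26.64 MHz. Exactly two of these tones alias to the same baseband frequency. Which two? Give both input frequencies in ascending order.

22.56 MHz, 26.64 MHz

fs/2 = 4.92 MHz.
1.66 MHz ≤ fs/2 = 4.92 MHz, passes unchanged.
22.56 MHz mod fs = 2.88 MHz.
2.88 MHz ≤ fs/2 = 4.92 MHz, appears at 2.88 MHz.
26.64 MHz mod fs = 6.96 MHz.
6.96 MHz > fs/2 = 4.92 MHz, folds to fs − 6.96 MHz = 2.88 MHz.
22.56 MHz and 26.64 MHz both map to 2.88 MHz.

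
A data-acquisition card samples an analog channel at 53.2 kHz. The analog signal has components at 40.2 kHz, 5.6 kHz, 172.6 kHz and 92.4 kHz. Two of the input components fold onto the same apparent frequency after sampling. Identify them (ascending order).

40.2 kHz, 172.6 kHz

fs/2 = 26.6 kHz.
40.2 kHz > fs/2 = 26.6 kHz, folds to fs − 40.2 kHz = 13 kHz.
5.6 kHz ≤ fs/2 = 26.6 kHz, passes unchanged.
172.6 kHz mod fs = 13 kHz.
13 kHz ≤ fs/2 = 26.6 kHz, appears at 13 kHz.
92.4 kHz mod fs = 39.2 kHz.
39.2 kHz > fs/2 = 26.6 kHz, folds to fs − 39.2 kHz = 14 kHz.
40.2 kHz and 172.6 kHz both map to 13 kHz.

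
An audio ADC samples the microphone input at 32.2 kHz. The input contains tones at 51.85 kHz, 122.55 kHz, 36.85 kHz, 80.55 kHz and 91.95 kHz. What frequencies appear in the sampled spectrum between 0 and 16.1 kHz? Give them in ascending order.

fs/2 = 16.1 kHz.
51.85 kHz mod fs = 19.65 kHz.
19.65 kHz > fs/2 = 16.1 kHz, folds to fs − 19.65 kHz = 12.55 kHz.
122.55 kHz mod fs = 25.95 kHz.
25.95 kHz > fs/2 = 16.1 kHz, folds to fs − 25.95 kHz = 6.25 kHz.
36.85 kHz mod fs = 4.65 kHz.
4.65 kHz ≤ fs/2 = 16.1 kHz, appears at 4.65 kHz.
80.55 kHz mod fs = 16.15 kHz.
16.15 kHz > fs/2 = 16.1 kHz, folds to fs − 16.15 kHz = 16.05 kHz.
91.95 kHz mod fs = 27.55 kHz.
27.55 kHz > fs/2 = 16.1 kHz, folds to fs − 27.55 kHz = 4.65 kHz.
Distinct values: {4.65 kHz, 6.25 kHz, 12.55 kHz, 16.05 kHz}.

4.65 kHz, 6.25 kHz, 12.55 kHz, 16.05 kHz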